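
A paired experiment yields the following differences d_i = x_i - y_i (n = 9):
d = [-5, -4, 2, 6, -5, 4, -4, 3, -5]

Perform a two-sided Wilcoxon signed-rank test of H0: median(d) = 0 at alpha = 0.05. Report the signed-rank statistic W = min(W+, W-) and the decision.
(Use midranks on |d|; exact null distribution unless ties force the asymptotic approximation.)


Step 1: Drop any zero differences (none here) and take |d_i|.
|d| = [5, 4, 2, 6, 5, 4, 4, 3, 5]
Step 2: Midrank |d_i| (ties get averaged ranks).
ranks: |5|->7, |4|->4, |2|->1, |6|->9, |5|->7, |4|->4, |4|->4, |3|->2, |5|->7
Step 3: Attach original signs; sum ranks with positive sign and with negative sign.
W+ = 1 + 9 + 4 + 2 = 16
W- = 7 + 4 + 7 + 4 + 7 = 29
(Check: W+ + W- = 45 should equal n(n+1)/2 = 45.)
Step 4: Test statistic W = min(W+, W-) = 16.
Step 5: Ties in |d|, so use the tie-corrected normal approximation.
        E[W] = n(n+1)/4 = 9*10/4 = 22.5.
        Tie groups: |d|=4 (t=3), |d|=5 (t=3); sum(t^3 - t) = 48.
        Var[W] = n(n+1)(2n+1)/24 - sum(t^3-t)/48 = 1710/24 - 48/48 = 70.25.
        z = (W - E[W]) / sqrt(Var[W]) = (16 - 22.5) / 8.3815 = -0.7755.
        Two-sided p = 2*Phi(z) = 0.438035.
Step 6: alpha = 0.05. fail to reject H0.

W+ = 16, W- = 29, W = min = 16, p = 0.438035, fail to reject H0.


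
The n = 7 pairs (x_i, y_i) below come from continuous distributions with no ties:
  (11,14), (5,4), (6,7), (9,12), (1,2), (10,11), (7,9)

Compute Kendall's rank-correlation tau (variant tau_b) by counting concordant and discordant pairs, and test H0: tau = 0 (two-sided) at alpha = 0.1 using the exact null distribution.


Step 1: Enumerate the 21 unordered pairs (i,j) with i<j and classify each by sign(x_j-x_i) * sign(y_j-y_i).
  (1,2):dx=-6,dy=-10->C; (1,3):dx=-5,dy=-7->C; (1,4):dx=-2,dy=-2->C; (1,5):dx=-10,dy=-12->C
  (1,6):dx=-1,dy=-3->C; (1,7):dx=-4,dy=-5->C; (2,3):dx=+1,dy=+3->C; (2,4):dx=+4,dy=+8->C
  (2,5):dx=-4,dy=-2->C; (2,6):dx=+5,dy=+7->C; (2,7):dx=+2,dy=+5->C; (3,4):dx=+3,dy=+5->C
  (3,5):dx=-5,dy=-5->C; (3,6):dx=+4,dy=+4->C; (3,7):dx=+1,dy=+2->C; (4,5):dx=-8,dy=-10->C
  (4,6):dx=+1,dy=-1->D; (4,7):dx=-2,dy=-3->C; (5,6):dx=+9,dy=+9->C; (5,7):dx=+6,dy=+7->C
  (6,7):dx=-3,dy=-2->C
Step 2: C = 20, D = 1, total pairs = 21.
Step 3: tau = (C - D)/(n(n-1)/2) = (20 - 1)/21 = 0.904762.
Step 4: Exact two-sided p-value (enumerate n! = 5040 permutations of y under H0): p = 0.002778.
Step 5: alpha = 0.1. reject H0.

tau_b = 0.9048 (C=20, D=1), p = 0.002778, reject H0.


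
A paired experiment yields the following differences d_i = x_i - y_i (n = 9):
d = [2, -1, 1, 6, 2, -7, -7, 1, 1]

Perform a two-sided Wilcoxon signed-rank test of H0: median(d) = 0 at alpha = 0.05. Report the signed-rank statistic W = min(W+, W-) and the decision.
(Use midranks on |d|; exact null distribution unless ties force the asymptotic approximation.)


Step 1: Drop any zero differences (none here) and take |d_i|.
|d| = [2, 1, 1, 6, 2, 7, 7, 1, 1]
Step 2: Midrank |d_i| (ties get averaged ranks).
ranks: |2|->5.5, |1|->2.5, |1|->2.5, |6|->7, |2|->5.5, |7|->8.5, |7|->8.5, |1|->2.5, |1|->2.5
Step 3: Attach original signs; sum ranks with positive sign and with negative sign.
W+ = 5.5 + 2.5 + 7 + 5.5 + 2.5 + 2.5 = 25.5
W- = 2.5 + 8.5 + 8.5 = 19.5
(Check: W+ + W- = 45 should equal n(n+1)/2 = 45.)
Step 4: Test statistic W = min(W+, W-) = 19.5.
Step 5: Ties in |d|, so use the tie-corrected normal approximation.
        E[W] = n(n+1)/4 = 9*10/4 = 22.5.
        Tie groups: |d|=1 (t=4), |d|=2 (t=2), |d|=7 (t=2); sum(t^3 - t) = 72.
        Var[W] = n(n+1)(2n+1)/24 - sum(t^3-t)/48 = 1710/24 - 72/48 = 69.75.
        z = (W - E[W]) / sqrt(Var[W]) = (19.5 - 22.5) / 8.3516 = -0.3592.
        Two-sided p = 2*Phi(z) = 0.719438.
Step 6: alpha = 0.05. fail to reject H0.

W+ = 25.5, W- = 19.5, W = min = 19.5, p = 0.719438, fail to reject H0.


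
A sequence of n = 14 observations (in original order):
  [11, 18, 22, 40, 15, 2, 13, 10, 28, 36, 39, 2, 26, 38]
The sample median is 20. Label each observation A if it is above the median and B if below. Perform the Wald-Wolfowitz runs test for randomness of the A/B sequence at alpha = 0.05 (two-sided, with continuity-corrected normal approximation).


Step 1: Compute median = 20; label A = above, B = below.
Labels in order: BBAABBBBAAABAA  (n_A = 7, n_B = 7)
Step 2: Count runs R = 6.
Step 3: Under H0 (random ordering), E[R] = 2*n_A*n_B/(n_A+n_B) + 1 = 2*7*7/14 + 1 = 8.0000.
        Var[R] = 2*n_A*n_B*(2*n_A*n_B - n_A - n_B) / ((n_A+n_B)^2 * (n_A+n_B-1)) = 8232/2548 = 3.2308.
        SD[R] = 1.7974.
Step 4: Continuity-corrected z = (R + 0.5 - E[R]) / SD[R] = (6 + 0.5 - 8.0000) / 1.7974 = -0.8345.
Step 5: Two-sided p-value via normal approximation = 2*(1 - Phi(|z|)) = 0.403986.
Step 6: alpha = 0.05. fail to reject H0.

R = 6, z = -0.8345, p = 0.403986, fail to reject H0.


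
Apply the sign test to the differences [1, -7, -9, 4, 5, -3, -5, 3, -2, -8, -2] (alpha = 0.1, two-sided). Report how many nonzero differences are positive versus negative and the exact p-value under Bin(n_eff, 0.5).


Step 1: Discard zero differences. Original n = 11; n_eff = number of nonzero differences = 11.
Nonzero differences (with sign): +1, -7, -9, +4, +5, -3, -5, +3, -2, -8, -2
Step 2: Count signs: positive = 4, negative = 7.
Step 3: Under H0: P(positive) = 0.5, so the number of positives S ~ Bin(11, 0.5).
Step 4: Two-sided exact p-value = sum of Bin(11,0.5) probabilities at or below the observed probability = 0.548828.
Step 5: alpha = 0.1. fail to reject H0.

n_eff = 11, pos = 4, neg = 7, p = 0.548828, fail to reject H0.


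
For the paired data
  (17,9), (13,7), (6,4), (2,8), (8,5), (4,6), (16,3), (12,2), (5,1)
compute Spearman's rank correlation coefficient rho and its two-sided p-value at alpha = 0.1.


Step 1: Rank x and y separately (midranks; no ties here).
rank(x): 17->9, 13->7, 6->4, 2->1, 8->5, 4->2, 16->8, 12->6, 5->3
rank(y): 9->9, 7->7, 4->4, 8->8, 5->5, 6->6, 3->3, 2->2, 1->1
Step 2: d_i = R_x(i) - R_y(i); compute d_i^2.
  (9-9)^2=0, (7-7)^2=0, (4-4)^2=0, (1-8)^2=49, (5-5)^2=0, (2-6)^2=16, (8-3)^2=25, (6-2)^2=16, (3-1)^2=4
sum(d^2) = 110.
Step 3: rho = 1 - 6*110 / (9*(9^2 - 1)) = 1 - 660/720 = 0.083333.
Step 4: Under H0, t = rho * sqrt((n-2)/(1-rho^2)) = 0.2212 ~ t(7).
Step 5: Two-sided p-value from the t-distribution with 7 df = 0.831214.
Step 6: alpha = 0.1. fail to reject H0.

rho = 0.0833, p = 0.831214, fail to reject H0 at alpha = 0.1.


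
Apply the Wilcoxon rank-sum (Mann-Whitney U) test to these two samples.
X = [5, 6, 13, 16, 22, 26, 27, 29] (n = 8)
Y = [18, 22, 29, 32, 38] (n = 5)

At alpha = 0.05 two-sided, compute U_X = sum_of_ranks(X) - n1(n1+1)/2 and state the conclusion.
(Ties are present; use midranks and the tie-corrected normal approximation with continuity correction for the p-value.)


Step 1: Combine and sort all 13 observations; assign midranks.
sorted (value, group): (5,X), (6,X), (13,X), (16,X), (18,Y), (22,X), (22,Y), (26,X), (27,X), (29,X), (29,Y), (32,Y), (38,Y)
ranks: 5->1, 6->2, 13->3, 16->4, 18->5, 22->6.5, 22->6.5, 26->8, 27->9, 29->10.5, 29->10.5, 32->12, 38->13
Step 2: Rank sum for X: R1 = 1 + 2 + 3 + 4 + 6.5 + 8 + 9 + 10.5 = 44.
Step 3: U_X = R1 - n1(n1+1)/2 = 44 - 8*9/2 = 44 - 36 = 8.
       U_Y = n1*n2 - U_X = 40 - 8 = 32.
Step 4: Ties are present, so use the tie-corrected normal approximation (with continuity correction) for the p-value.
Step 5: p-value = 0.091397; compare to alpha = 0.05. fail to reject H0.

U_X = 8, p = 0.091397, fail to reject H0 at alpha = 0.05.


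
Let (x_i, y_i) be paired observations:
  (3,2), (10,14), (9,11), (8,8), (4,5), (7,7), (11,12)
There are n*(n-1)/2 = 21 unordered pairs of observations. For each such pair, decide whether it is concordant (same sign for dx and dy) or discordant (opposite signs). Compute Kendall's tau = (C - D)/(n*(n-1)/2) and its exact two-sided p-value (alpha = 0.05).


Step 1: Enumerate the 21 unordered pairs (i,j) with i<j and classify each by sign(x_j-x_i) * sign(y_j-y_i).
  (1,2):dx=+7,dy=+12->C; (1,3):dx=+6,dy=+9->C; (1,4):dx=+5,dy=+6->C; (1,5):dx=+1,dy=+3->C
  (1,6):dx=+4,dy=+5->C; (1,7):dx=+8,dy=+10->C; (2,3):dx=-1,dy=-3->C; (2,4):dx=-2,dy=-6->C
  (2,5):dx=-6,dy=-9->C; (2,6):dx=-3,dy=-7->C; (2,7):dx=+1,dy=-2->D; (3,4):dx=-1,dy=-3->C
  (3,5):dx=-5,dy=-6->C; (3,6):dx=-2,dy=-4->C; (3,7):dx=+2,dy=+1->C; (4,5):dx=-4,dy=-3->C
  (4,6):dx=-1,dy=-1->C; (4,7):dx=+3,dy=+4->C; (5,6):dx=+3,dy=+2->C; (5,7):dx=+7,dy=+7->C
  (6,7):dx=+4,dy=+5->C
Step 2: C = 20, D = 1, total pairs = 21.
Step 3: tau = (C - D)/(n(n-1)/2) = (20 - 1)/21 = 0.904762.
Step 4: Exact two-sided p-value (enumerate n! = 5040 permutations of y under H0): p = 0.002778.
Step 5: alpha = 0.05. reject H0.

tau_b = 0.9048 (C=20, D=1), p = 0.002778, reject H0.


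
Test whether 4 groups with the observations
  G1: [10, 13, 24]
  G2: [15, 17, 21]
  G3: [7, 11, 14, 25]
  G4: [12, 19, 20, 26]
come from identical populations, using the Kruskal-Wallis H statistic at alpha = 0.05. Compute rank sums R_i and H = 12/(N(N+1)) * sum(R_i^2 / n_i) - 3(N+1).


Step 1: Combine all N = 14 observations and assign midranks.
sorted (value, group, rank): (7,G3,1), (10,G1,2), (11,G3,3), (12,G4,4), (13,G1,5), (14,G3,6), (15,G2,7), (17,G2,8), (19,G4,9), (20,G4,10), (21,G2,11), (24,G1,12), (25,G3,13), (26,G4,14)
Step 2: Sum ranks within each group.
R_1 = 19 (n_1 = 3)
R_2 = 26 (n_2 = 3)
R_3 = 23 (n_3 = 4)
R_4 = 37 (n_4 = 4)
Step 3: H = 12/(N(N+1)) * sum(R_i^2/n_i) - 3(N+1)
     = 12/(14*15) * (19^2/3 + 26^2/3 + 23^2/4 + 37^2/4) - 3*15
     = 0.057143 * 820.167 - 45
     = 1.866667.
Step 4: No ties, so H is used without correction.
Step 5: Under H0, H ~ chi^2(3); p-value = 0.600536.
Step 6: alpha = 0.05. fail to reject H0.

H = 1.8667, df = 3, p = 0.600536, fail to reject H0.


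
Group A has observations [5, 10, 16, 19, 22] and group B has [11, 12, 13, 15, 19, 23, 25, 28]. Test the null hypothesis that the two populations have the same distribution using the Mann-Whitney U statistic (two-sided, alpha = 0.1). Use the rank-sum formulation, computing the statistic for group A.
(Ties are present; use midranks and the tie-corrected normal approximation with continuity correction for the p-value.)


Step 1: Combine and sort all 13 observations; assign midranks.
sorted (value, group): (5,X), (10,X), (11,Y), (12,Y), (13,Y), (15,Y), (16,X), (19,X), (19,Y), (22,X), (23,Y), (25,Y), (28,Y)
ranks: 5->1, 10->2, 11->3, 12->4, 13->5, 15->6, 16->7, 19->8.5, 19->8.5, 22->10, 23->11, 25->12, 28->13
Step 2: Rank sum for X: R1 = 1 + 2 + 7 + 8.5 + 10 = 28.5.
Step 3: U_X = R1 - n1(n1+1)/2 = 28.5 - 5*6/2 = 28.5 - 15 = 13.5.
       U_Y = n1*n2 - U_X = 40 - 13.5 = 26.5.
Step 4: Ties are present, so use the tie-corrected normal approximation (with continuity correction) for the p-value.
Step 5: p-value = 0.379120; compare to alpha = 0.1. fail to reject H0.

U_X = 13.5, p = 0.379120, fail to reject H0 at alpha = 0.1.


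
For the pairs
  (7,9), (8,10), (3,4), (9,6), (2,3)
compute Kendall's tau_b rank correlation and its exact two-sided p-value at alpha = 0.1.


Step 1: Enumerate the 10 unordered pairs (i,j) with i<j and classify each by sign(x_j-x_i) * sign(y_j-y_i).
  (1,2):dx=+1,dy=+1->C; (1,3):dx=-4,dy=-5->C; (1,4):dx=+2,dy=-3->D; (1,5):dx=-5,dy=-6->C
  (2,3):dx=-5,dy=-6->C; (2,4):dx=+1,dy=-4->D; (2,5):dx=-6,dy=-7->C; (3,4):dx=+6,dy=+2->C
  (3,5):dx=-1,dy=-1->C; (4,5):dx=-7,dy=-3->C
Step 2: C = 8, D = 2, total pairs = 10.
Step 3: tau = (C - D)/(n(n-1)/2) = (8 - 2)/10 = 0.600000.
Step 4: Exact two-sided p-value (enumerate n! = 120 permutations of y under H0): p = 0.233333.
Step 5: alpha = 0.1. fail to reject H0.

tau_b = 0.6000 (C=8, D=2), p = 0.233333, fail to reject H0.


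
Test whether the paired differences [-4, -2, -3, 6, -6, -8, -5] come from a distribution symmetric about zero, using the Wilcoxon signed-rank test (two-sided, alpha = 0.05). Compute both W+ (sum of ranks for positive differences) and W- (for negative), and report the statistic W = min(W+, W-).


Step 1: Drop any zero differences (none here) and take |d_i|.
|d| = [4, 2, 3, 6, 6, 8, 5]
Step 2: Midrank |d_i| (ties get averaged ranks).
ranks: |4|->3, |2|->1, |3|->2, |6|->5.5, |6|->5.5, |8|->7, |5|->4
Step 3: Attach original signs; sum ranks with positive sign and with negative sign.
W+ = 5.5 = 5.5
W- = 3 + 1 + 2 + 5.5 + 7 + 4 = 22.5
(Check: W+ + W- = 28 should equal n(n+1)/2 = 28.)
Step 4: Test statistic W = min(W+, W-) = 5.5.
Step 5: Ties in |d|, so use the tie-corrected normal approximation.
        E[W] = n(n+1)/4 = 7*8/4 = 14.
        Tie groups: |d|=6 (t=2); sum(t^3 - t) = 6.
        Var[W] = n(n+1)(2n+1)/24 - sum(t^3-t)/48 = 840/24 - 6/48 = 34.875.
        z = (W - E[W]) / sqrt(Var[W]) = (5.5 - 14) / 5.9055 = -1.4393.
        Two-sided p = 2*Phi(z) = 0.150056.
Step 6: alpha = 0.05. fail to reject H0.

W+ = 5.5, W- = 22.5, W = min = 5.5, p = 0.150056, fail to reject H0.


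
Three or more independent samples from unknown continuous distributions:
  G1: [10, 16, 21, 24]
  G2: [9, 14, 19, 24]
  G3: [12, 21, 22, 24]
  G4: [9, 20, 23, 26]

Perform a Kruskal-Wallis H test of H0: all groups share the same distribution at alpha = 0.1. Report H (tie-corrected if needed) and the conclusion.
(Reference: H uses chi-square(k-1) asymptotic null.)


Step 1: Combine all N = 16 observations and assign midranks.
sorted (value, group, rank): (9,G2,1.5), (9,G4,1.5), (10,G1,3), (12,G3,4), (14,G2,5), (16,G1,6), (19,G2,7), (20,G4,8), (21,G1,9.5), (21,G3,9.5), (22,G3,11), (23,G4,12), (24,G1,14), (24,G2,14), (24,G3,14), (26,G4,16)
Step 2: Sum ranks within each group.
R_1 = 32.5 (n_1 = 4)
R_2 = 27.5 (n_2 = 4)
R_3 = 38.5 (n_3 = 4)
R_4 = 37.5 (n_4 = 4)
Step 3: H = 12/(N(N+1)) * sum(R_i^2/n_i) - 3(N+1)
     = 12/(16*17) * (32.5^2/4 + 27.5^2/4 + 38.5^2/4 + 37.5^2/4) - 3*17
     = 0.044118 * 1175.25 - 51
     = 0.849265.
Step 4: Ties present; correction factor C = 1 - 36/(16^3 - 16) = 0.991176. Corrected H = 0.849265 / 0.991176 = 0.856825.
Step 5: Under H0, H ~ chi^2(3); p-value = 0.835832.
Step 6: alpha = 0.1. fail to reject H0.

H = 0.8568, df = 3, p = 0.835832, fail to reject H0.


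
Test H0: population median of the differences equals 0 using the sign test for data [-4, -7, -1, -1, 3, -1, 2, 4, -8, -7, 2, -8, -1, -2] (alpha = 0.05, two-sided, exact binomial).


Step 1: Discard zero differences. Original n = 14; n_eff = number of nonzero differences = 14.
Nonzero differences (with sign): -4, -7, -1, -1, +3, -1, +2, +4, -8, -7, +2, -8, -1, -2
Step 2: Count signs: positive = 4, negative = 10.
Step 3: Under H0: P(positive) = 0.5, so the number of positives S ~ Bin(14, 0.5).
Step 4: Two-sided exact p-value = sum of Bin(14,0.5) probabilities at or below the observed probability = 0.179565.
Step 5: alpha = 0.05. fail to reject H0.

n_eff = 14, pos = 4, neg = 10, p = 0.179565, fail to reject H0.


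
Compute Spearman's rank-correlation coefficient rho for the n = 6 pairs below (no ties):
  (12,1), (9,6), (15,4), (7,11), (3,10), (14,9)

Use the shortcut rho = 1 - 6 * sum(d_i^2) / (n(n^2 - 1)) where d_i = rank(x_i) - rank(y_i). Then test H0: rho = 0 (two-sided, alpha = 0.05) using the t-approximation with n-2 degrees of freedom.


Step 1: Rank x and y separately (midranks; no ties here).
rank(x): 12->4, 9->3, 15->6, 7->2, 3->1, 14->5
rank(y): 1->1, 6->3, 4->2, 11->6, 10->5, 9->4
Step 2: d_i = R_x(i) - R_y(i); compute d_i^2.
  (4-1)^2=9, (3-3)^2=0, (6-2)^2=16, (2-6)^2=16, (1-5)^2=16, (5-4)^2=1
sum(d^2) = 58.
Step 3: rho = 1 - 6*58 / (6*(6^2 - 1)) = 1 - 348/210 = -0.657143.
Step 4: Under H0, t = rho * sqrt((n-2)/(1-rho^2)) = -1.7436 ~ t(4).
Step 5: Two-sided p-value from the t-distribution with 4 df = 0.156175.
Step 6: alpha = 0.05. fail to reject H0.

rho = -0.6571, p = 0.156175, fail to reject H0 at alpha = 0.05.


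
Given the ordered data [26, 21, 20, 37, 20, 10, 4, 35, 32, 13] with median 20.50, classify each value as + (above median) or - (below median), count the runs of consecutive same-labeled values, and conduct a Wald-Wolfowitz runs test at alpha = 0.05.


Step 1: Compute median = 20.50; label A = above, B = below.
Labels in order: AABABBBAAB  (n_A = 5, n_B = 5)
Step 2: Count runs R = 6.
Step 3: Under H0 (random ordering), E[R] = 2*n_A*n_B/(n_A+n_B) + 1 = 2*5*5/10 + 1 = 6.0000.
        Var[R] = 2*n_A*n_B*(2*n_A*n_B - n_A - n_B) / ((n_A+n_B)^2 * (n_A+n_B-1)) = 2000/900 = 2.2222.
        SD[R] = 1.4907.
Step 4: R = E[R], so z = 0 with no continuity correction.
Step 5: Two-sided p-value via normal approximation = 2*(1 - Phi(|z|)) = 1.000000.
Step 6: alpha = 0.05. fail to reject H0.

R = 6, z = 0.0000, p = 1.000000, fail to reject H0.


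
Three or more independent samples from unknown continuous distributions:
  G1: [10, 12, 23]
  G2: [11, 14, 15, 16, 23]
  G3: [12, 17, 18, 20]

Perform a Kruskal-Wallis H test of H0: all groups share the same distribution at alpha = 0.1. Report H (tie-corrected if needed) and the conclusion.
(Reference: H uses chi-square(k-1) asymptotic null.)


Step 1: Combine all N = 12 observations and assign midranks.
sorted (value, group, rank): (10,G1,1), (11,G2,2), (12,G1,3.5), (12,G3,3.5), (14,G2,5), (15,G2,6), (16,G2,7), (17,G3,8), (18,G3,9), (20,G3,10), (23,G1,11.5), (23,G2,11.5)
Step 2: Sum ranks within each group.
R_1 = 16 (n_1 = 3)
R_2 = 31.5 (n_2 = 5)
R_3 = 30.5 (n_3 = 4)
Step 3: H = 12/(N(N+1)) * sum(R_i^2/n_i) - 3(N+1)
     = 12/(12*13) * (16^2/3 + 31.5^2/5 + 30.5^2/4) - 3*13
     = 0.076923 * 516.346 - 39
     = 0.718910.
Step 4: Ties present; correction factor C = 1 - 12/(12^3 - 12) = 0.993007. Corrected H = 0.718910 / 0.993007 = 0.723973.
Step 5: Under H0, H ~ chi^2(2); p-value = 0.696292.
Step 6: alpha = 0.1. fail to reject H0.

H = 0.7240, df = 2, p = 0.696292, fail to reject H0.


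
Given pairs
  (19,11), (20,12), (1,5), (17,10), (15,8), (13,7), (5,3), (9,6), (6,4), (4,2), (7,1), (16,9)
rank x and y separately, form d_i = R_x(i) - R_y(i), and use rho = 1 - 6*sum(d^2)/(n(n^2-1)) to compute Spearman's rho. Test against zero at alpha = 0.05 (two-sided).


Step 1: Rank x and y separately (midranks; no ties here).
rank(x): 19->11, 20->12, 1->1, 17->10, 15->8, 13->7, 5->3, 9->6, 6->4, 4->2, 7->5, 16->9
rank(y): 11->11, 12->12, 5->5, 10->10, 8->8, 7->7, 3->3, 6->6, 4->4, 2->2, 1->1, 9->9
Step 2: d_i = R_x(i) - R_y(i); compute d_i^2.
  (11-11)^2=0, (12-12)^2=0, (1-5)^2=16, (10-10)^2=0, (8-8)^2=0, (7-7)^2=0, (3-3)^2=0, (6-6)^2=0, (4-4)^2=0, (2-2)^2=0, (5-1)^2=16, (9-9)^2=0
sum(d^2) = 32.
Step 3: rho = 1 - 6*32 / (12*(12^2 - 1)) = 1 - 192/1716 = 0.888112.
Step 4: Under H0, t = rho * sqrt((n-2)/(1-rho^2)) = 6.1103 ~ t(10).
Step 5: Two-sided p-value from the t-distribution with 10 df = 0.000114.
Step 6: alpha = 0.05. reject H0.

rho = 0.8881, p = 0.000114, reject H0 at alpha = 0.05.


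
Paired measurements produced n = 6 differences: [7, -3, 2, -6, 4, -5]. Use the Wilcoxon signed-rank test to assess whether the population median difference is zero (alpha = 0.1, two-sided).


Step 1: Drop any zero differences (none here) and take |d_i|.
|d| = [7, 3, 2, 6, 4, 5]
Step 2: Midrank |d_i| (ties get averaged ranks).
ranks: |7|->6, |3|->2, |2|->1, |6|->5, |4|->3, |5|->4
Step 3: Attach original signs; sum ranks with positive sign and with negative sign.
W+ = 6 + 1 + 3 = 10
W- = 2 + 5 + 4 = 11
(Check: W+ + W- = 21 should equal n(n+1)/2 = 21.)
Step 4: Test statistic W = min(W+, W-) = 10.
Step 5: No ties, so the exact null distribution over the 2^6 = 64 sign assignments gives the two-sided p-value = 1.000000.
Step 6: alpha = 0.1. fail to reject H0.

W+ = 10, W- = 11, W = min = 10, p = 1.000000, fail to reject H0.


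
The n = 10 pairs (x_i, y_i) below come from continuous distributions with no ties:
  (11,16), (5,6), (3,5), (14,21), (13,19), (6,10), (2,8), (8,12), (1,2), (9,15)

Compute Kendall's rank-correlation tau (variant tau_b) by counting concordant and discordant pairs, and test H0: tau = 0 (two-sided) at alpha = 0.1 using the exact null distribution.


Step 1: Enumerate the 45 unordered pairs (i,j) with i<j and classify each by sign(x_j-x_i) * sign(y_j-y_i).
  (1,2):dx=-6,dy=-10->C; (1,3):dx=-8,dy=-11->C; (1,4):dx=+3,dy=+5->C; (1,5):dx=+2,dy=+3->C
  (1,6):dx=-5,dy=-6->C; (1,7):dx=-9,dy=-8->C; (1,8):dx=-3,dy=-4->C; (1,9):dx=-10,dy=-14->C
  (1,10):dx=-2,dy=-1->C; (2,3):dx=-2,dy=-1->C; (2,4):dx=+9,dy=+15->C; (2,5):dx=+8,dy=+13->C
  (2,6):dx=+1,dy=+4->C; (2,7):dx=-3,dy=+2->D; (2,8):dx=+3,dy=+6->C; (2,9):dx=-4,dy=-4->C
  (2,10):dx=+4,dy=+9->C; (3,4):dx=+11,dy=+16->C; (3,5):dx=+10,dy=+14->C; (3,6):dx=+3,dy=+5->C
  (3,7):dx=-1,dy=+3->D; (3,8):dx=+5,dy=+7->C; (3,9):dx=-2,dy=-3->C; (3,10):dx=+6,dy=+10->C
  (4,5):dx=-1,dy=-2->C; (4,6):dx=-8,dy=-11->C; (4,7):dx=-12,dy=-13->C; (4,8):dx=-6,dy=-9->C
  (4,9):dx=-13,dy=-19->C; (4,10):dx=-5,dy=-6->C; (5,6):dx=-7,dy=-9->C; (5,7):dx=-11,dy=-11->C
  (5,8):dx=-5,dy=-7->C; (5,9):dx=-12,dy=-17->C; (5,10):dx=-4,dy=-4->C; (6,7):dx=-4,dy=-2->C
  (6,8):dx=+2,dy=+2->C; (6,9):dx=-5,dy=-8->C; (6,10):dx=+3,dy=+5->C; (7,8):dx=+6,dy=+4->C
  (7,9):dx=-1,dy=-6->C; (7,10):dx=+7,dy=+7->C; (8,9):dx=-7,dy=-10->C; (8,10):dx=+1,dy=+3->C
  (9,10):dx=+8,dy=+13->C
Step 2: C = 43, D = 2, total pairs = 45.
Step 3: tau = (C - D)/(n(n-1)/2) = (43 - 2)/45 = 0.911111.
Step 4: Exact two-sided p-value (enumerate n! = 3628800 permutations of y under H0): p = 0.000030.
Step 5: alpha = 0.1. reject H0.

tau_b = 0.9111 (C=43, D=2), p = 0.000030, reject H0.


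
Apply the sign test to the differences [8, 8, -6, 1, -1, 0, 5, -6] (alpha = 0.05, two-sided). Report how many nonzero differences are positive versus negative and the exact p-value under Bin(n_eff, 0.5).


Step 1: Discard zero differences. Original n = 8; n_eff = number of nonzero differences = 7.
Nonzero differences (with sign): +8, +8, -6, +1, -1, +5, -6
Step 2: Count signs: positive = 4, negative = 3.
Step 3: Under H0: P(positive) = 0.5, so the number of positives S ~ Bin(7, 0.5).
Step 4: Two-sided exact p-value = sum of Bin(7,0.5) probabilities at or below the observed probability = 1.000000.
Step 5: alpha = 0.05. fail to reject H0.

n_eff = 7, pos = 4, neg = 3, p = 1.000000, fail to reject H0.


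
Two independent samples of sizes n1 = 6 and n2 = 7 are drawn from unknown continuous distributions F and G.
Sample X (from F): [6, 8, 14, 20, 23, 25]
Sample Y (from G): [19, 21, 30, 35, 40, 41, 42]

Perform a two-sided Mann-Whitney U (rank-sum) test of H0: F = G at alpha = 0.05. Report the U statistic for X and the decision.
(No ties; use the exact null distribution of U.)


Step 1: Combine and sort all 13 observations; assign midranks.
sorted (value, group): (6,X), (8,X), (14,X), (19,Y), (20,X), (21,Y), (23,X), (25,X), (30,Y), (35,Y), (40,Y), (41,Y), (42,Y)
ranks: 6->1, 8->2, 14->3, 19->4, 20->5, 21->6, 23->7, 25->8, 30->9, 35->10, 40->11, 41->12, 42->13
Step 2: Rank sum for X: R1 = 1 + 2 + 3 + 5 + 7 + 8 = 26.
Step 3: U_X = R1 - n1(n1+1)/2 = 26 - 6*7/2 = 26 - 21 = 5.
       U_Y = n1*n2 - U_X = 42 - 5 = 37.
Step 4: No ties, so the exact null distribution of U (based on enumerating the C(13,6) = 1716 equally likely rank assignments) gives the two-sided p-value.
Step 5: p-value = 0.022145; compare to alpha = 0.05. reject H0.

U_X = 5, p = 0.022145, reject H0 at alpha = 0.05.


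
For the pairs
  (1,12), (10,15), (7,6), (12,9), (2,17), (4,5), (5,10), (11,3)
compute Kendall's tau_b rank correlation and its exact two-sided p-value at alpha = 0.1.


Step 1: Enumerate the 28 unordered pairs (i,j) with i<j and classify each by sign(x_j-x_i) * sign(y_j-y_i).
  (1,2):dx=+9,dy=+3->C; (1,3):dx=+6,dy=-6->D; (1,4):dx=+11,dy=-3->D; (1,5):dx=+1,dy=+5->C
  (1,6):dx=+3,dy=-7->D; (1,7):dx=+4,dy=-2->D; (1,8):dx=+10,dy=-9->D; (2,3):dx=-3,dy=-9->C
  (2,4):dx=+2,dy=-6->D; (2,5):dx=-8,dy=+2->D; (2,6):dx=-6,dy=-10->C; (2,7):dx=-5,dy=-5->C
  (2,8):dx=+1,dy=-12->D; (3,4):dx=+5,dy=+3->C; (3,5):dx=-5,dy=+11->D; (3,6):dx=-3,dy=-1->C
  (3,7):dx=-2,dy=+4->D; (3,8):dx=+4,dy=-3->D; (4,5):dx=-10,dy=+8->D; (4,6):dx=-8,dy=-4->C
  (4,7):dx=-7,dy=+1->D; (4,8):dx=-1,dy=-6->C; (5,6):dx=+2,dy=-12->D; (5,7):dx=+3,dy=-7->D
  (5,8):dx=+9,dy=-14->D; (6,7):dx=+1,dy=+5->C; (6,8):dx=+7,dy=-2->D; (7,8):dx=+6,dy=-7->D
Step 2: C = 10, D = 18, total pairs = 28.
Step 3: tau = (C - D)/(n(n-1)/2) = (10 - 18)/28 = -0.285714.
Step 4: Exact two-sided p-value (enumerate n! = 40320 permutations of y under H0): p = 0.398760.
Step 5: alpha = 0.1. fail to reject H0.

tau_b = -0.2857 (C=10, D=18), p = 0.398760, fail to reject H0.


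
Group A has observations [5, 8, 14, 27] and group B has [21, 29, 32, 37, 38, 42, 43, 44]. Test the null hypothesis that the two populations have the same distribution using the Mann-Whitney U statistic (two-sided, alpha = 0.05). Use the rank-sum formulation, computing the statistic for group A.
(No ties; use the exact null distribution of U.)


Step 1: Combine and sort all 12 observations; assign midranks.
sorted (value, group): (5,X), (8,X), (14,X), (21,Y), (27,X), (29,Y), (32,Y), (37,Y), (38,Y), (42,Y), (43,Y), (44,Y)
ranks: 5->1, 8->2, 14->3, 21->4, 27->5, 29->6, 32->7, 37->8, 38->9, 42->10, 43->11, 44->12
Step 2: Rank sum for X: R1 = 1 + 2 + 3 + 5 = 11.
Step 3: U_X = R1 - n1(n1+1)/2 = 11 - 4*5/2 = 11 - 10 = 1.
       U_Y = n1*n2 - U_X = 32 - 1 = 31.
Step 4: No ties, so the exact null distribution of U (based on enumerating the C(12,4) = 495 equally likely rank assignments) gives the two-sided p-value.
Step 5: p-value = 0.008081; compare to alpha = 0.05. reject H0.

U_X = 1, p = 0.008081, reject H0 at alpha = 0.05.


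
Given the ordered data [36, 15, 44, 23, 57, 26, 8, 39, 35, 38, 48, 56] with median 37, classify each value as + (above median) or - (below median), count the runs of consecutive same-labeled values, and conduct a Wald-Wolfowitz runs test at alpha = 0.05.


Step 1: Compute median = 37; label A = above, B = below.
Labels in order: BBABABBABAAA  (n_A = 6, n_B = 6)
Step 2: Count runs R = 8.
Step 3: Under H0 (random ordering), E[R] = 2*n_A*n_B/(n_A+n_B) + 1 = 2*6*6/12 + 1 = 7.0000.
        Var[R] = 2*n_A*n_B*(2*n_A*n_B - n_A - n_B) / ((n_A+n_B)^2 * (n_A+n_B-1)) = 4320/1584 = 2.7273.
        SD[R] = 1.6514.
Step 4: Continuity-corrected z = (R - 0.5 - E[R]) / SD[R] = (8 - 0.5 - 7.0000) / 1.6514 = 0.3028.
Step 5: Two-sided p-value via normal approximation = 2*(1 - Phi(|z|)) = 0.762069.
Step 6: alpha = 0.05. fail to reject H0.

R = 8, z = 0.3028, p = 0.762069, fail to reject H0.


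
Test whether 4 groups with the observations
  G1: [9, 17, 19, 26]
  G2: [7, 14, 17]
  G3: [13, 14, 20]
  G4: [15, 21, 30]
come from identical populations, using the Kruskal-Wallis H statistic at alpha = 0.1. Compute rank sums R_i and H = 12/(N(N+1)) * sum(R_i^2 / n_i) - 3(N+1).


Step 1: Combine all N = 13 observations and assign midranks.
sorted (value, group, rank): (7,G2,1), (9,G1,2), (13,G3,3), (14,G2,4.5), (14,G3,4.5), (15,G4,6), (17,G1,7.5), (17,G2,7.5), (19,G1,9), (20,G3,10), (21,G4,11), (26,G1,12), (30,G4,13)
Step 2: Sum ranks within each group.
R_1 = 30.5 (n_1 = 4)
R_2 = 13 (n_2 = 3)
R_3 = 17.5 (n_3 = 3)
R_4 = 30 (n_4 = 3)
Step 3: H = 12/(N(N+1)) * sum(R_i^2/n_i) - 3(N+1)
     = 12/(13*14) * (30.5^2/4 + 13^2/3 + 17.5^2/3 + 30^2/3) - 3*14
     = 0.065934 * 690.979 - 42
     = 3.559066.
Step 4: Ties present; correction factor C = 1 - 12/(13^3 - 13) = 0.994505. Corrected H = 3.559066 / 0.994505 = 3.578729.
Step 5: Under H0, H ~ chi^2(3); p-value = 0.310694.
Step 6: alpha = 0.1. fail to reject H0.

H = 3.5787, df = 3, p = 0.310694, fail to reject H0.


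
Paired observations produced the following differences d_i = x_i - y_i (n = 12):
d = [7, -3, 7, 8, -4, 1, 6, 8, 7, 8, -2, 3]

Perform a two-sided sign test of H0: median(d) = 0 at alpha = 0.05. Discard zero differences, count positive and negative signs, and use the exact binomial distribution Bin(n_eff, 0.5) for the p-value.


Step 1: Discard zero differences. Original n = 12; n_eff = number of nonzero differences = 12.
Nonzero differences (with sign): +7, -3, +7, +8, -4, +1, +6, +8, +7, +8, -2, +3
Step 2: Count signs: positive = 9, negative = 3.
Step 3: Under H0: P(positive) = 0.5, so the number of positives S ~ Bin(12, 0.5).
Step 4: Two-sided exact p-value = sum of Bin(12,0.5) probabilities at or below the observed probability = 0.145996.
Step 5: alpha = 0.05. fail to reject H0.

n_eff = 12, pos = 9, neg = 3, p = 0.145996, fail to reject H0.


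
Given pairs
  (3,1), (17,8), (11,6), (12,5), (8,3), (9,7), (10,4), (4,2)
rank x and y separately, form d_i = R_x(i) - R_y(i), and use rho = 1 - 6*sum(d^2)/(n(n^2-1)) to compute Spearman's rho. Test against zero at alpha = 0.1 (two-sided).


Step 1: Rank x and y separately (midranks; no ties here).
rank(x): 3->1, 17->8, 11->6, 12->7, 8->3, 9->4, 10->5, 4->2
rank(y): 1->1, 8->8, 6->6, 5->5, 3->3, 7->7, 4->4, 2->2
Step 2: d_i = R_x(i) - R_y(i); compute d_i^2.
  (1-1)^2=0, (8-8)^2=0, (6-6)^2=0, (7-5)^2=4, (3-3)^2=0, (4-7)^2=9, (5-4)^2=1, (2-2)^2=0
sum(d^2) = 14.
Step 3: rho = 1 - 6*14 / (8*(8^2 - 1)) = 1 - 84/504 = 0.833333.
Step 4: Under H0, t = rho * sqrt((n-2)/(1-rho^2)) = 3.6927 ~ t(6).
Step 5: Two-sided p-value from the t-distribution with 6 df = 0.010176.
Step 6: alpha = 0.1. reject H0.

rho = 0.8333, p = 0.010176, reject H0 at alpha = 0.1.


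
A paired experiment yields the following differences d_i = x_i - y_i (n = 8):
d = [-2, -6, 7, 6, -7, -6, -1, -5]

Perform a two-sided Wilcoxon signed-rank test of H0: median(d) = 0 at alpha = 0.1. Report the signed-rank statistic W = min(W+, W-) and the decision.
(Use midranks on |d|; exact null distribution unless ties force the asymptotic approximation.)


Step 1: Drop any zero differences (none here) and take |d_i|.
|d| = [2, 6, 7, 6, 7, 6, 1, 5]
Step 2: Midrank |d_i| (ties get averaged ranks).
ranks: |2|->2, |6|->5, |7|->7.5, |6|->5, |7|->7.5, |6|->5, |1|->1, |5|->3
Step 3: Attach original signs; sum ranks with positive sign and with negative sign.
W+ = 7.5 + 5 = 12.5
W- = 2 + 5 + 7.5 + 5 + 1 + 3 = 23.5
(Check: W+ + W- = 36 should equal n(n+1)/2 = 36.)
Step 4: Test statistic W = min(W+, W-) = 12.5.
Step 5: Ties in |d|, so use the tie-corrected normal approximation.
        E[W] = n(n+1)/4 = 8*9/4 = 18.
        Tie groups: |d|=6 (t=3), |d|=7 (t=2); sum(t^3 - t) = 30.
        Var[W] = n(n+1)(2n+1)/24 - sum(t^3-t)/48 = 1224/24 - 30/48 = 50.375.
        z = (W - E[W]) / sqrt(Var[W]) = (12.5 - 18) / 7.0975 = -0.7749.
        Two-sided p = 2*Phi(z) = 0.438389.
Step 6: alpha = 0.1. fail to reject H0.

W+ = 12.5, W- = 23.5, W = min = 12.5, p = 0.438389, fail to reject H0.


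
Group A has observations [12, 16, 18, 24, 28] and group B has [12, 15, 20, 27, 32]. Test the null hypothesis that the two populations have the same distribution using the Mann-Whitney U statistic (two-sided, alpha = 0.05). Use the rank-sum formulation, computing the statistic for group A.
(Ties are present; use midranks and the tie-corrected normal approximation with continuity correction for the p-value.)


Step 1: Combine and sort all 10 observations; assign midranks.
sorted (value, group): (12,X), (12,Y), (15,Y), (16,X), (18,X), (20,Y), (24,X), (27,Y), (28,X), (32,Y)
ranks: 12->1.5, 12->1.5, 15->3, 16->4, 18->5, 20->6, 24->7, 27->8, 28->9, 32->10
Step 2: Rank sum for X: R1 = 1.5 + 4 + 5 + 7 + 9 = 26.5.
Step 3: U_X = R1 - n1(n1+1)/2 = 26.5 - 5*6/2 = 26.5 - 15 = 11.5.
       U_Y = n1*n2 - U_X = 25 - 11.5 = 13.5.
Step 4: Ties are present, so use the tie-corrected normal approximation (with continuity correction) for the p-value.
Step 5: p-value = 0.916563; compare to alpha = 0.05. fail to reject H0.

U_X = 11.5, p = 0.916563, fail to reject H0 at alpha = 0.05.


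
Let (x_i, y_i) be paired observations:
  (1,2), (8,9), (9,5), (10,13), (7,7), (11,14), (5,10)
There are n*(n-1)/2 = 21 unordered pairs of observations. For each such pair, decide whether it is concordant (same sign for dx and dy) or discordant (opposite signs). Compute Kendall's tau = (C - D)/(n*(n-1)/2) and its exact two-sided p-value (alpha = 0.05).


Step 1: Enumerate the 21 unordered pairs (i,j) with i<j and classify each by sign(x_j-x_i) * sign(y_j-y_i).
  (1,2):dx=+7,dy=+7->C; (1,3):dx=+8,dy=+3->C; (1,4):dx=+9,dy=+11->C; (1,5):dx=+6,dy=+5->C
  (1,6):dx=+10,dy=+12->C; (1,7):dx=+4,dy=+8->C; (2,3):dx=+1,dy=-4->D; (2,4):dx=+2,dy=+4->C
  (2,5):dx=-1,dy=-2->C; (2,6):dx=+3,dy=+5->C; (2,7):dx=-3,dy=+1->D; (3,4):dx=+1,dy=+8->C
  (3,5):dx=-2,dy=+2->D; (3,6):dx=+2,dy=+9->C; (3,7):dx=-4,dy=+5->D; (4,5):dx=-3,dy=-6->C
  (4,6):dx=+1,dy=+1->C; (4,7):dx=-5,dy=-3->C; (5,6):dx=+4,dy=+7->C; (5,7):dx=-2,dy=+3->D
  (6,7):dx=-6,dy=-4->C
Step 2: C = 16, D = 5, total pairs = 21.
Step 3: tau = (C - D)/(n(n-1)/2) = (16 - 5)/21 = 0.523810.
Step 4: Exact two-sided p-value (enumerate n! = 5040 permutations of y under H0): p = 0.136111.
Step 5: alpha = 0.05. fail to reject H0.

tau_b = 0.5238 (C=16, D=5), p = 0.136111, fail to reject H0.


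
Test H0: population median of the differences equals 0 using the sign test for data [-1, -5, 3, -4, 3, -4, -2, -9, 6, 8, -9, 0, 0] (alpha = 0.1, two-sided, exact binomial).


Step 1: Discard zero differences. Original n = 13; n_eff = number of nonzero differences = 11.
Nonzero differences (with sign): -1, -5, +3, -4, +3, -4, -2, -9, +6, +8, -9
Step 2: Count signs: positive = 4, negative = 7.
Step 3: Under H0: P(positive) = 0.5, so the number of positives S ~ Bin(11, 0.5).
Step 4: Two-sided exact p-value = sum of Bin(11,0.5) probabilities at or below the observed probability = 0.548828.
Step 5: alpha = 0.1. fail to reject H0.

n_eff = 11, pos = 4, neg = 7, p = 0.548828, fail to reject H0.


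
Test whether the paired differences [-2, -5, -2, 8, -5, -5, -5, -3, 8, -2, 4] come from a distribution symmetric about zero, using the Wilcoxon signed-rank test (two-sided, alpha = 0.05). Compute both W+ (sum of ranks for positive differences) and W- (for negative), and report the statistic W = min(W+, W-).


Step 1: Drop any zero differences (none here) and take |d_i|.
|d| = [2, 5, 2, 8, 5, 5, 5, 3, 8, 2, 4]
Step 2: Midrank |d_i| (ties get averaged ranks).
ranks: |2|->2, |5|->7.5, |2|->2, |8|->10.5, |5|->7.5, |5|->7.5, |5|->7.5, |3|->4, |8|->10.5, |2|->2, |4|->5
Step 3: Attach original signs; sum ranks with positive sign and with negative sign.
W+ = 10.5 + 10.5 + 5 = 26
W- = 2 + 7.5 + 2 + 7.5 + 7.5 + 7.5 + 4 + 2 = 40
(Check: W+ + W- = 66 should equal n(n+1)/2 = 66.)
Step 4: Test statistic W = min(W+, W-) = 26.
Step 5: Ties in |d|, so use the tie-corrected normal approximation.
        E[W] = n(n+1)/4 = 11*12/4 = 33.
        Tie groups: |d|=2 (t=3), |d|=5 (t=4), |d|=8 (t=2); sum(t^3 - t) = 90.
        Var[W] = n(n+1)(2n+1)/24 - sum(t^3-t)/48 = 3036/24 - 90/48 = 124.625.
        z = (W - E[W]) / sqrt(Var[W]) = (26 - 33) / 11.1636 = -0.6270.
        Two-sided p = 2*Phi(z) = 0.530633.
Step 6: alpha = 0.05. fail to reject H0.

W+ = 26, W- = 40, W = min = 26, p = 0.530633, fail to reject H0.


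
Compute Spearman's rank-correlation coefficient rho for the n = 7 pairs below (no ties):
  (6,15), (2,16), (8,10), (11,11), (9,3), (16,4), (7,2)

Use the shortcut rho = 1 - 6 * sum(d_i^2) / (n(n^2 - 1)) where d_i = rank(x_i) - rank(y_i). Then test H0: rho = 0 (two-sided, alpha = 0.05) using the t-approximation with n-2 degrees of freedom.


Step 1: Rank x and y separately (midranks; no ties here).
rank(x): 6->2, 2->1, 8->4, 11->6, 9->5, 16->7, 7->3
rank(y): 15->6, 16->7, 10->4, 11->5, 3->2, 4->3, 2->1
Step 2: d_i = R_x(i) - R_y(i); compute d_i^2.
  (2-6)^2=16, (1-7)^2=36, (4-4)^2=0, (6-5)^2=1, (5-2)^2=9, (7-3)^2=16, (3-1)^2=4
sum(d^2) = 82.
Step 3: rho = 1 - 6*82 / (7*(7^2 - 1)) = 1 - 492/336 = -0.464286.
Step 4: Under H0, t = rho * sqrt((n-2)/(1-rho^2)) = -1.1722 ~ t(5).
Step 5: Two-sided p-value from the t-distribution with 5 df = 0.293934.
Step 6: alpha = 0.05. fail to reject H0.

rho = -0.4643, p = 0.293934, fail to reject H0 at alpha = 0.05.


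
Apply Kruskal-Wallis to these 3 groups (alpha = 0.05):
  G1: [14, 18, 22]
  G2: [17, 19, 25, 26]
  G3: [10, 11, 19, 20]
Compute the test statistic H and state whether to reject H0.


Step 1: Combine all N = 11 observations and assign midranks.
sorted (value, group, rank): (10,G3,1), (11,G3,2), (14,G1,3), (17,G2,4), (18,G1,5), (19,G2,6.5), (19,G3,6.5), (20,G3,8), (22,G1,9), (25,G2,10), (26,G2,11)
Step 2: Sum ranks within each group.
R_1 = 17 (n_1 = 3)
R_2 = 31.5 (n_2 = 4)
R_3 = 17.5 (n_3 = 4)
Step 3: H = 12/(N(N+1)) * sum(R_i^2/n_i) - 3(N+1)
     = 12/(11*12) * (17^2/3 + 31.5^2/4 + 17.5^2/4) - 3*12
     = 0.090909 * 420.958 - 36
     = 2.268939.
Step 4: Ties present; correction factor C = 1 - 6/(11^3 - 11) = 0.995455. Corrected H = 2.268939 / 0.995455 = 2.279300.
Step 5: Under H0, H ~ chi^2(2); p-value = 0.319931.
Step 6: alpha = 0.05. fail to reject H0.

H = 2.2793, df = 2, p = 0.319931, fail to reject H0.


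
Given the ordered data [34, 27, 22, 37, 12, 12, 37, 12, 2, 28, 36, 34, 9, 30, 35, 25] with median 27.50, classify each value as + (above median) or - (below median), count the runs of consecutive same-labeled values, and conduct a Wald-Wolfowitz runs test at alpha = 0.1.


Step 1: Compute median = 27.50; label A = above, B = below.
Labels in order: ABBABBABBAAABAAB  (n_A = 8, n_B = 8)
Step 2: Count runs R = 10.
Step 3: Under H0 (random ordering), E[R] = 2*n_A*n_B/(n_A+n_B) + 1 = 2*8*8/16 + 1 = 9.0000.
        Var[R] = 2*n_A*n_B*(2*n_A*n_B - n_A - n_B) / ((n_A+n_B)^2 * (n_A+n_B-1)) = 14336/3840 = 3.7333.
        SD[R] = 1.9322.
Step 4: Continuity-corrected z = (R - 0.5 - E[R]) / SD[R] = (10 - 0.5 - 9.0000) / 1.9322 = 0.2588.
Step 5: Two-sided p-value via normal approximation = 2*(1 - Phi(|z|)) = 0.795809.
Step 6: alpha = 0.1. fail to reject H0.

R = 10, z = 0.2588, p = 0.795809, fail to reject H0.


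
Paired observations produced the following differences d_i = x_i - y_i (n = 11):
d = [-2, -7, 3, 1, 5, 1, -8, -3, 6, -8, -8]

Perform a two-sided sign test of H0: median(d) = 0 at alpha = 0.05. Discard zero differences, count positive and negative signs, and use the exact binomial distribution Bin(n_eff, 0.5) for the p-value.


Step 1: Discard zero differences. Original n = 11; n_eff = number of nonzero differences = 11.
Nonzero differences (with sign): -2, -7, +3, +1, +5, +1, -8, -3, +6, -8, -8
Step 2: Count signs: positive = 5, negative = 6.
Step 3: Under H0: P(positive) = 0.5, so the number of positives S ~ Bin(11, 0.5).
Step 4: Two-sided exact p-value = sum of Bin(11,0.5) probabilities at or below the observed probability = 1.000000.
Step 5: alpha = 0.05. fail to reject H0.

n_eff = 11, pos = 5, neg = 6, p = 1.000000, fail to reject H0.


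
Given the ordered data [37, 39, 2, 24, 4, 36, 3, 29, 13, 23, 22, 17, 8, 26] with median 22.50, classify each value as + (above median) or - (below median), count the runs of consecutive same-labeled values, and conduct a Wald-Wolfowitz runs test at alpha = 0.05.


Step 1: Compute median = 22.50; label A = above, B = below.
Labels in order: AABABABABABBBA  (n_A = 7, n_B = 7)
Step 2: Count runs R = 11.
Step 3: Under H0 (random ordering), E[R] = 2*n_A*n_B/(n_A+n_B) + 1 = 2*7*7/14 + 1 = 8.0000.
        Var[R] = 2*n_A*n_B*(2*n_A*n_B - n_A - n_B) / ((n_A+n_B)^2 * (n_A+n_B-1)) = 8232/2548 = 3.2308.
        SD[R] = 1.7974.
Step 4: Continuity-corrected z = (R - 0.5 - E[R]) / SD[R] = (11 - 0.5 - 8.0000) / 1.7974 = 1.3909.
Step 5: Two-sided p-value via normal approximation = 2*(1 - Phi(|z|)) = 0.164264.
Step 6: alpha = 0.05. fail to reject H0.

R = 11, z = 1.3909, p = 0.164264, fail to reject H0.


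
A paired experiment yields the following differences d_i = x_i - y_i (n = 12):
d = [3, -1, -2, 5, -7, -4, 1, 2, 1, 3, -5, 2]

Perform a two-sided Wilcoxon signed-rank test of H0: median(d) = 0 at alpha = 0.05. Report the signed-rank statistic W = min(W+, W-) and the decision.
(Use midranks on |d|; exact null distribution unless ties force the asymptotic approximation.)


Step 1: Drop any zero differences (none here) and take |d_i|.
|d| = [3, 1, 2, 5, 7, 4, 1, 2, 1, 3, 5, 2]
Step 2: Midrank |d_i| (ties get averaged ranks).
ranks: |3|->7.5, |1|->2, |2|->5, |5|->10.5, |7|->12, |4|->9, |1|->2, |2|->5, |1|->2, |3|->7.5, |5|->10.5, |2|->5
Step 3: Attach original signs; sum ranks with positive sign and with negative sign.
W+ = 7.5 + 10.5 + 2 + 5 + 2 + 7.5 + 5 = 39.5
W- = 2 + 5 + 12 + 9 + 10.5 = 38.5
(Check: W+ + W- = 78 should equal n(n+1)/2 = 78.)
Step 4: Test statistic W = min(W+, W-) = 38.5.
Step 5: Ties in |d|, so use the tie-corrected normal approximation.
        E[W] = n(n+1)/4 = 12*13/4 = 39.
        Tie groups: |d|=1 (t=3), |d|=2 (t=3), |d|=3 (t=2), |d|=5 (t=2); sum(t^3 - t) = 60.
        Var[W] = n(n+1)(2n+1)/24 - sum(t^3-t)/48 = 3900/24 - 60/48 = 161.25.
        z = (W - E[W]) / sqrt(Var[W]) = (38.5 - 39) / 12.6984 = -0.0394.
        Two-sided p = 2*Phi(z) = 0.968591.
Step 6: alpha = 0.05. fail to reject H0.

W+ = 39.5, W- = 38.5, W = min = 38.5, p = 0.968591, fail to reject H0.
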